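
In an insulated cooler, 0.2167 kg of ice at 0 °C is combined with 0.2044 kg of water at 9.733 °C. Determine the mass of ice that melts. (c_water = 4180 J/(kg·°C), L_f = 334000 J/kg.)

m_melted ≈ 0.0249 kg

Cooling the water to 0 °C releases 0.2044·4180·9.733 = 8315.8 J.
Fully melting the ice requires m_ice L_f = 0.2167·334000 = 72378 J.
Since 8315.8 < 72378 J, not all the ice melts; equilibrium is at 0 °C.
m_melted·334000 = 8315.8  ⇒  m_melted ≈ 0.0249 kg.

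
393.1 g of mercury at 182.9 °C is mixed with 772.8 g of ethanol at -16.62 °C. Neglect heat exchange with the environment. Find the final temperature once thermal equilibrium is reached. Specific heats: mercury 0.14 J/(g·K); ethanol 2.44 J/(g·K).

T_f = Σ m_i c_i T_i / Σ m_i c_i:
T_f = (55.03·182.9 + 1885.6·(-16.62)) / (55.03 + 1885.6)
    = -21273 / 1940.7 ≈ -10.96 °C

T_f ≈ -11.0 °C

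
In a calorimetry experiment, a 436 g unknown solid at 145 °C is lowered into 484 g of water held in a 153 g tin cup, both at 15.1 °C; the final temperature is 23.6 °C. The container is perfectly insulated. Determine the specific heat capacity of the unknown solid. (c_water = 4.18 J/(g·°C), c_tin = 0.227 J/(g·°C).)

c ≈ 0.33 J/(g·°C)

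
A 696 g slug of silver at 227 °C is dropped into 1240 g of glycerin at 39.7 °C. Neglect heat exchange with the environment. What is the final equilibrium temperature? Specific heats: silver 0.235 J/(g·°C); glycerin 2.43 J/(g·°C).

T_f ≈ 49.3 °C

With ΣQ=0 the equilibrium temperature is the m·c-weighted mean:
T_f = (163.56·227 + 3013.2·39.7) / (163.56 + 3013.2)
    = 156752 / 3176.8 ≈ 49.34 °C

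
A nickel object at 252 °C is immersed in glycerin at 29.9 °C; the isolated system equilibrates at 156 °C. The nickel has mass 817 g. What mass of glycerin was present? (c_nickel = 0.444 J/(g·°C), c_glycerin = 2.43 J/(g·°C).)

Net heat exchanged in the isolated system is zero:
817·0.444·(156 − 252) + m·2.43·(156 − 29.9) = 0
306.42 m = 34824
m = 34824/306.42 ≈ 113.6 g

m ≈ 114 g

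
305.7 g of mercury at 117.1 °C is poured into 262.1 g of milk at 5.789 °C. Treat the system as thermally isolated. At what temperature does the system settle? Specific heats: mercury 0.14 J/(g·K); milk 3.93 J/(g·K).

T_f is the heat-capacity-weighted average of the initial temperatures:
T_f = (42.8×117.1 + 1030.1×5.789) / (42.8 + 1030.1)
    = 10975 / 1072.9 ≈ 10.23 °C

T_f ≈ 10.2 °C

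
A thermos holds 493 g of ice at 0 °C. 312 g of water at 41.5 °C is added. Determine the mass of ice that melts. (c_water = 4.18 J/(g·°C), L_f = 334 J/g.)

m_melted ≈ 162 g

Cooling the water to 0 °C releases 312×4.18×41.5 = 54123 J.
Fully melting the ice requires m_ice L_f = 493×334 = 164662 J.
54123 J < 164662 J, so only part of the ice melts and the system sits at 0 °C.
m_melted×334 = 54123  ⇒  m_melted ≈ 162 g.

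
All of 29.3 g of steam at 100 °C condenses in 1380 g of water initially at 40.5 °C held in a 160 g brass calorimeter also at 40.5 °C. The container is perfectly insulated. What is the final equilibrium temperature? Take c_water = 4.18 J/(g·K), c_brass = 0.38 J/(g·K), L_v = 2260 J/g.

T_f ≈ 52.9 °C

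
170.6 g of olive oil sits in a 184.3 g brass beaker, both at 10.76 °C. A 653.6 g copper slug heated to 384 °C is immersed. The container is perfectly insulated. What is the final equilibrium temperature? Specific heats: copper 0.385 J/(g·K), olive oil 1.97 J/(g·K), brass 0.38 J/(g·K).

T_f ≈ 153.6 °C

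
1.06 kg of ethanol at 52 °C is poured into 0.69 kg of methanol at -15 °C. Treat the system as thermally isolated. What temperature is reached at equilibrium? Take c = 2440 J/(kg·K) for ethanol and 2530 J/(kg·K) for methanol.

Net heat exchanged in the isolated system is zero:
1.06·2440·(T − 52) + 0.69·2530·(T − (-15)) = 0
2586.4(T − 52) + 1745.7(T − (-15)) = 0
4332.1 T = 108307
T = 108307/4332.1 ≈ 25.00 °C

T_f ≈ 25.0 °C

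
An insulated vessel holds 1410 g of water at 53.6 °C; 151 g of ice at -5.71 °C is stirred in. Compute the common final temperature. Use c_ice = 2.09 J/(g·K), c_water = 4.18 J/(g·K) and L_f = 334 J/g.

Conservation of energy gives ΣQ = 0:
warm ice to 0 °C: 151·2.09·(0 − (-5.71)) = 1802
  melt ice: 151·334 = 50434
  warm the meltwater: 631.18 T
  water: 5893.8(T − 53.6)
6525 T = 315908 − 52236 = 263672
T ≈ 40.41 °C (positive, so assuming full melt was valid).

T_f ≈ 40.4 °C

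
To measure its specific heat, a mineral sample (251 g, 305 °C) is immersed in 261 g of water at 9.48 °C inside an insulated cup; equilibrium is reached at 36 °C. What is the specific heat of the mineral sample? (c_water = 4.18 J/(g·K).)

c ≈ 0.429 J/(g·K)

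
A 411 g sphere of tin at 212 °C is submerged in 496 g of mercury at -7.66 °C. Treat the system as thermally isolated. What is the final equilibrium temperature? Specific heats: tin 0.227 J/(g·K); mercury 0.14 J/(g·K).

T_f ≈ 118.3 °C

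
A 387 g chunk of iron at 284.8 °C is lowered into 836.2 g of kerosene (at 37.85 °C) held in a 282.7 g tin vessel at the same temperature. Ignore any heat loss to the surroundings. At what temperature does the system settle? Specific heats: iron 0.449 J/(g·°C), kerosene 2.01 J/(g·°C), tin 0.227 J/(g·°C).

T_f ≈ 60.2 °C

Taking heat into each body as positive, Σ m c ΔT = 0:
387×0.449×(T − 284.8) + 836.2×2.01×(T − 37.85) + 282.7×0.227×(T − 37.85) = 0
173.76(T − 284.8) + 1680.8(T − 37.85) + 64.17(T − 37.85) = 0
1918.7 T = 115533
T = 115533 / 1918.7 = 60.2 °C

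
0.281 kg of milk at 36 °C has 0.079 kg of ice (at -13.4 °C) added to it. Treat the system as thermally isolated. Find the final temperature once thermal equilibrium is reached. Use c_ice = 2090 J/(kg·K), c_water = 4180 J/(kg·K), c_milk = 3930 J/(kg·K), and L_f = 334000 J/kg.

T_f ≈ 7.8 °C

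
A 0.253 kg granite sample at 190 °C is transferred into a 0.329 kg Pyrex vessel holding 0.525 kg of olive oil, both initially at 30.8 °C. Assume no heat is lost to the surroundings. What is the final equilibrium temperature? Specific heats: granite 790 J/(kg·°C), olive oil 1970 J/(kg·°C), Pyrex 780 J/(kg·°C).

With ΣQ=0 the equilibrium temperature is the m·c-weighted mean:
T_f = (199.87*190 + 1034.2*30.8 + 256.62*30.8) / (199.87 + 1034.2 + 256.62)
    = 77734 / 1490.7 ≈ 52.14 °C

T_f ≈ 52.1 °C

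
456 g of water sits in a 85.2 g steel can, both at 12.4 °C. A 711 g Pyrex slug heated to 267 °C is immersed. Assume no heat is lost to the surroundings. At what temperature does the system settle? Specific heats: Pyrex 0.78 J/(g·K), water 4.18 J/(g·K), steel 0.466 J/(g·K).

Conservation of energy gives ΣQ = 0:
711·0.78·(T − 267) + 456·4.18·(T − 12.4) + 85.2·0.466·(T − 12.4) = 0
554.58(T − 267) + 1906.1(T − 12.4) + 39.7(T − 12.4) = 0
2500.4 T = 172201
T ≈ 68.87 °C

T_f ≈ 68.9 °C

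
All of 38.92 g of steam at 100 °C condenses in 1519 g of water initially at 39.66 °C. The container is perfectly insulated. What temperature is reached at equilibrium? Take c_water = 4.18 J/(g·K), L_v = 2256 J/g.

T_f ≈ 54.7 °C

Taking heat into each body as positive, Σ m c ΔT = 0:
latent heat released on condensation: 38.92×2256 = 87804; condensed water 100 °C→T: 162.69(T − 100); water warms: 1519×4.18×(T − 39.66) = 6349.4(T − 39.66)
6512.1 T = 87804 + 16269 + 251818 = 355890
T ≈ 54.65 °C — below 100 °C, confirming all the steam condensed.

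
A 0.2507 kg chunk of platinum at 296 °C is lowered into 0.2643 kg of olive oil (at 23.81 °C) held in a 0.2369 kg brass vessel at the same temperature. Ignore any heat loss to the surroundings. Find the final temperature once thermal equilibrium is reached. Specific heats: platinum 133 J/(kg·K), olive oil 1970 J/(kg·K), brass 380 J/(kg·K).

T_f ≈ 37.9 °C

Net heat exchanged in the isolated system is zero:
0.2507×133×(T − 296) + 0.2643×1970×(T − 23.81) + 0.2369×380×(T − 23.81) = 0
33.34(T − 296) + 520.67(T − 23.81) + 90.02(T − 23.81) = 0
(33.34 + 520.67 + 90.02) T = 33.34×296 + 520.67×23.81 + 90.02×23.81
T = 24410 / 644.04 = 37.9 °C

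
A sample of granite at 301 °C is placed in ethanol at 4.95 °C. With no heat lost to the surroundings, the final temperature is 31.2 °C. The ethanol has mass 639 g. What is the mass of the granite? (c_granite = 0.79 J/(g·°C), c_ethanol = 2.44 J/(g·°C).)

Setting the total heat transfer to zero:
m×0.79×(31.2 − 301) + 639×2.44×(31.2 − 4.95) = 0
-213.14 m = -40928
m = -40928/-213.14 ≈ 192 g

m ≈ 192 g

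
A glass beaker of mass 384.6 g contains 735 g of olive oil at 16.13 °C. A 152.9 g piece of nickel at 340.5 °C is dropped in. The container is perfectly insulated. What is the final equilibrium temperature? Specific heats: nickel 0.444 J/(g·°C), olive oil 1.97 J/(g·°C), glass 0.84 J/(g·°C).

T_f ≈ 28.1 °C

Net heat exchanged in the isolated system is zero:
152.9*0.444*(T − 340.5) + 735*1.97*(T − 16.13) + 384.6*0.84*(T − 16.13) = 0
1838.9 T = 51682
T = 51682 / 1838.9 = 28.1 °C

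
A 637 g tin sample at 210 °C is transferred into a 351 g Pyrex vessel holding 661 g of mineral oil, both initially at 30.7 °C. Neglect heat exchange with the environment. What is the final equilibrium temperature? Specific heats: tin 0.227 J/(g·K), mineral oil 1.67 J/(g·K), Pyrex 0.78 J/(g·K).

T_f ≈ 47.7 °C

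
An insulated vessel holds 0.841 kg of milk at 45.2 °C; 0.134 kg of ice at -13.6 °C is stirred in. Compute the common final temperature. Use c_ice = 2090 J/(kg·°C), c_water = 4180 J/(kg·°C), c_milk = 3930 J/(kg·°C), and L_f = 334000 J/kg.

T_f ≈ 26.1 °C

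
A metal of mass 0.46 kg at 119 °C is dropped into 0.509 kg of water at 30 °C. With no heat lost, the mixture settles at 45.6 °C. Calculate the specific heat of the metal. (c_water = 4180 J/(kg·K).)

c ≈ 983 J/(kg·K)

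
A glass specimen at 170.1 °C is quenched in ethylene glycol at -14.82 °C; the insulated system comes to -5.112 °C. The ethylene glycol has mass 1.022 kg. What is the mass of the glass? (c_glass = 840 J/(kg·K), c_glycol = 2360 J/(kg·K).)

m ≈ 0.159 kg

Heat lost by the glass = heat gained by the glycol:
m×840×(170.1 − -5.112) = 1.022×2360×(-5.112 − (-14.82))
147178 m = 23415  ⇒  m ≈ 0.1591 kg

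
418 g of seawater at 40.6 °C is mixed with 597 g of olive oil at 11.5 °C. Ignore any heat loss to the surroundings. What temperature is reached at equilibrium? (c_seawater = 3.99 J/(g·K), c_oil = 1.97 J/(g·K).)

Taking heat into each body as positive, Σ m c ΔT = 0:
418*3.99*(T − 40.6) + 597*1.97*(T − 11.5) = 0
(1667.8 + 1176.1) T = 1667.8*40.6 + 1176.1*11.5
T ≈ 28.57 °C

T_f ≈ 28.6 °C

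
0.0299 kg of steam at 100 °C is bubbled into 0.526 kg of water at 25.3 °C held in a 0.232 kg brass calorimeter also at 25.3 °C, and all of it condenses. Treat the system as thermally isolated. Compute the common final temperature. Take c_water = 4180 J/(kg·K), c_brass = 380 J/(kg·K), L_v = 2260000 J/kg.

Net heat exchanged in the isolated system is zero:
latent heat released on condensation: 0.0299·2260000 = 67574
  condensed water 100 °C→T: 124.98(T − 100)
  water warms: 0.526·4180·(T − 25.3) = 2198.7(T − 25.3)
  brass cup: 0.232·380·(T − 25.3) = 88.16(T − 25.3)
2411.8 T = 67574 + 12498 + 57857 = 137929
T ≈ 57.19 °C, under the boiling point, so the assumption holds.

T_f ≈ 57.2 °C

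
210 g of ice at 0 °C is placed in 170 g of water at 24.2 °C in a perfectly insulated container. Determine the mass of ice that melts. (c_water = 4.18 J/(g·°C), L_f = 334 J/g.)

m_melted ≈ 51.5 g

Water can give up m c ΔT = 170×4.18×24.2 = 17197 J before reaching 0 °C.
Fully melting the ice requires m_ice L_f = 210×334 = 70140 J.
17197 J < 70140 J, so only part of the ice melts and the system sits at 0 °C.
m_melted×334 = 17197  ⇒  m_melted ≈ 51.49 g.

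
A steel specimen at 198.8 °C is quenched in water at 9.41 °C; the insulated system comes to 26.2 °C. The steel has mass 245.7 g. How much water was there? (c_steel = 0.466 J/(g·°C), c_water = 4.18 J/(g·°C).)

Heat lost by the steel = heat gained by the water:
245.7·0.466·(198.8 − 26.2) = m·4.18·(26.2 − 9.41)
70.18 m = 19762  ⇒  m ≈ 281.6 g

m ≈ 282 g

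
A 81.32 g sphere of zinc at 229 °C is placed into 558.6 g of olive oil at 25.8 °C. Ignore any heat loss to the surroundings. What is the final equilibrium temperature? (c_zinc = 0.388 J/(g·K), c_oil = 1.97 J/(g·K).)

T_f ≈ 31.5 °C

T_f is the heat-capacity-weighted average of the initial temperatures:
T_f = (31.55*229 + 1100.4*25.8) / (31.55 + 1100.4)
    = 35617 / 1132 ≈ 31.46 °C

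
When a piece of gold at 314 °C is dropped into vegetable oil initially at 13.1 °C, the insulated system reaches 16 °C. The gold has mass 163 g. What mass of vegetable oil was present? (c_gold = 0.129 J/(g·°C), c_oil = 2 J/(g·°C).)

Net heat exchanged in the isolated system is zero:
163·0.129·(16 − 314) + m·2·(16 − 13.1) = 0
5.8 m = 6266
m = 6266/5.8 ≈ 1080 g

m ≈ 1080 g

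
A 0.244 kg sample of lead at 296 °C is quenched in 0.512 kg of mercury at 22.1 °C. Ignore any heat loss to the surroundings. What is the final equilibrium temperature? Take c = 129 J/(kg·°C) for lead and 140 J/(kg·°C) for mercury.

T_f ≈ 105.7 °C

Setting the total heat transfer to zero:
0.244*129*(T − 296) + 0.512*140*(T − 22.1) = 0
31.48(T − 296) + 71.68(T − 22.1) = 0
103.16 T = 10901
T ≈ 105.68 °C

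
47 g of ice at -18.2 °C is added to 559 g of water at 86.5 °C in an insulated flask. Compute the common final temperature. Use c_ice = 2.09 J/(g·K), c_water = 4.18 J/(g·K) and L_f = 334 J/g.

Sum of m c ΔT and latent-heat terms is zero:
warm ice to 0 °C: 47·2.09·(0 − (-18.2)) = 1787.8
  fusion: m_ice L_f = 47·334 = 15698
  warm the meltwater: 196.46 T
  water: 2336.6(T − 86.5)
2533.1 T = 202118 − 17486 = 184632
T ≈ 72.89 °C. Since T > 0 °C, the all-ice-melts assumption holds.

T_f ≈ 72.9 °C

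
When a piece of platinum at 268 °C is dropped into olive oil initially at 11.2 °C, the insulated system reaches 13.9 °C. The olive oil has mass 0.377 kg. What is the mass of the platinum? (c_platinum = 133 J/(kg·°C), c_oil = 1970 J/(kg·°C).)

m ≈ 0.0593 kg

|Q_platinum| = |Q_oil|:
m×133×(268 − 13.9) = 0.377×1970×(13.9 − 11.2)
33795 m = 2005.3  ⇒  m ≈ 0.05934 kg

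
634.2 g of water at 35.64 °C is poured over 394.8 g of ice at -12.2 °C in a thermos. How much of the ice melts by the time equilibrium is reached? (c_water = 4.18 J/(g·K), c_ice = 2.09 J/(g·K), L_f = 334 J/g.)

m_melted ≈ 253 g

Cooling the water to 0 °C releases 634.2·4.18·35.64 = 94480 J.
Of that, 394.8·2.09·12.2 = 10067 J goes to bring the ice to 0 °C, leaving 84413 J.
To melt every bit of ice: 394.8·334 = 131863 J.
That's not enough to melt it all — equilibrium is at 0 °C with ice remaining.
Mass melted = 84413/334 ≈ 252.7 g.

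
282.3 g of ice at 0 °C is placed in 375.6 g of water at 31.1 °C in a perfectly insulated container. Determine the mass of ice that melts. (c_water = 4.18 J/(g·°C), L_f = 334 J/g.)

m_melted ≈ 146 g

Water can give up m c ΔT = 375.6·4.18·31.1 = 48827 J before reaching 0 °C.
Fully melting the ice requires m_ice L_f = 282.3·334 = 94288 J.
That's not enough to melt it all — equilibrium is at 0 °C with ice remaining.
m_melt = 48827 / L_f = 146.2 g.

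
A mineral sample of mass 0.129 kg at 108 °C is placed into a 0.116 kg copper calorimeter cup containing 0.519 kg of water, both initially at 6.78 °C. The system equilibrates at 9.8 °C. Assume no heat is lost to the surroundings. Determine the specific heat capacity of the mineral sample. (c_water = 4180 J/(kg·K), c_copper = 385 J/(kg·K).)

c ≈ 528 J/(kg·K)

Conservation of energy gives ΣQ = 0:
0.129×c×(9.8 − 108) + 0.519×4180×(9.8 − 6.78) + 0.116×385×(9.8 − 6.78) = 0
-12.67 c = -6686.5
c = -6686.5/-12.67 ≈ 527.8 J/(kg·K)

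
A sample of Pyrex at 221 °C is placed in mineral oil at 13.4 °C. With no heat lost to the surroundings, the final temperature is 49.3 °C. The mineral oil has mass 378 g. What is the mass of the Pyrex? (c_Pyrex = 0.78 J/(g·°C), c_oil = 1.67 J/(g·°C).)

m ≈ 169 g

Conservation of energy gives ΣQ = 0:
m×0.78×(49.3 − 221) + 378×1.67×(49.3 − 13.4) = 0
-133.93 m = -22662
m = -22662/-133.93 ≈ 169.2 g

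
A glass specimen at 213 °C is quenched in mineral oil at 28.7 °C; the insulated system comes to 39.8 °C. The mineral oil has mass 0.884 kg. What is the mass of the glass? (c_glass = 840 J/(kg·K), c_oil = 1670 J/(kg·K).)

m ≈ 0.113 kg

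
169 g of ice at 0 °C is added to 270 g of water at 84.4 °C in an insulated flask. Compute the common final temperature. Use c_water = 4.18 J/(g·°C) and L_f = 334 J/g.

T_f ≈ 21.1 °C

Energy conservation, ΣQ = 0:
fusion: m_ice L_f = 169·334 = 56446
  meltwater 0→T: 169·4.18·T = 706.42 T
  water cools: 270·4.18·(T − 84.4) = 1128.6(T − 84.4)
1835 T = 95254 − 56446 = 38808
T ≈ 21.15 °C — above 0 °C, consistent with complete melting.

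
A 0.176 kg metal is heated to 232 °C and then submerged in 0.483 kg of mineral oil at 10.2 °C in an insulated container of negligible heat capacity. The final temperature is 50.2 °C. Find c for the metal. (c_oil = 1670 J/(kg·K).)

c ≈ 1010 J/(kg·K)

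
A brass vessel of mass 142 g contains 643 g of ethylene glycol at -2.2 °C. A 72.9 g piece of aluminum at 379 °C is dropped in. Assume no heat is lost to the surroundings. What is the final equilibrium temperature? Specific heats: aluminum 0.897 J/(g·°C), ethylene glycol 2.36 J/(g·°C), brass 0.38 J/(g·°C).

T_f ≈ 13.0 °C

Energy conservation, ΣQ = 0:
72.9*0.897*(T − 379) + 643*2.36*(T − (-2.2)) + 142*0.38*(T − (-2.2)) = 0
65.39(T − 379) + 1517.5(T − (-2.2)) + 53.96(T − (-2.2)) = 0
1636.8 T = 21326
T = 21326 / 1636.8 = 13 °C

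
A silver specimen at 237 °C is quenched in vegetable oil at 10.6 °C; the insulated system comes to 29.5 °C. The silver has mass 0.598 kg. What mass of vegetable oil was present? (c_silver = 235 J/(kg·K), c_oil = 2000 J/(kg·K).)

m ≈ 0.771 kg

Heat lost by the silver = heat gained by the oil:
0.598·235·(237 − 29.5) = m·2000·(29.5 − 10.6)
37800 m = 29160  ⇒  m ≈ 0.7714 kg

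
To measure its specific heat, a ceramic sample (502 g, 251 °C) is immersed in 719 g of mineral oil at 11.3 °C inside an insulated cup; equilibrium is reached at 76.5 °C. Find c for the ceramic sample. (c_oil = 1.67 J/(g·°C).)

m_s c (T_s − T_f) = m_oil c_oil (T_f − T_0):
502×c×(251 − 76.5) = 719×1.67×(76.5 − 11.3)
87599 c = 78288  ⇒  c ≈ 0.8937 J/(g·°C)

c ≈ 0.894 J/(g·°C)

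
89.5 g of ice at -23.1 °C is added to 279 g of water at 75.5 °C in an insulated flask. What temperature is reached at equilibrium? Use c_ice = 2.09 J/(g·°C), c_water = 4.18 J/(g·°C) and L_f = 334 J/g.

T_f ≈ 35.0 °C

Heat gained plus heat lost sum to zero:
warm ice to 0 °C: 89.5×2.09×(0 − (-23.1)) = 4321
  latent heat to melt: 89.5×334 = 29893
  warm the meltwater: 374.11 T
  water cools: 279×4.18×(T − 75.5) = 1166.2(T − 75.5)
1540.3 T = 88050 − 34214 = 53836
T ≈ 34.95 °C — above 0 °C, consistent with complete melting.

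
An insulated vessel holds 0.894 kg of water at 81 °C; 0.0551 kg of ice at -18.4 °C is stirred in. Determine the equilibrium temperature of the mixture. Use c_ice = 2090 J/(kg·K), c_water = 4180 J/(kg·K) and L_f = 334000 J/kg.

Net heat exchanged in the isolated system is zero:
warm ice to 0 °C: 0.0551×2090×(0 − (-18.4)) = 2118.9; fusion: m_ice L_f = 0.0551×334000 = 18403; meltwater 0→T: 0.0551×4180×T = 230.32 T; water: 3736.9(T − 81)
3967.2 T = 302691 − 20522 = 282168
T ≈ 71.12 °C. Since T > 0 °C, the all-ice-melts assumption holds.

T_f ≈ 71.1 °C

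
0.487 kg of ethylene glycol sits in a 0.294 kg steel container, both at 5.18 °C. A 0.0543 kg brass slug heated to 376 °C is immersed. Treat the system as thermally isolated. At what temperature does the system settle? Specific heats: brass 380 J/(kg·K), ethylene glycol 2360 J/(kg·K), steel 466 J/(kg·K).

T_f ≈ 11.0 °C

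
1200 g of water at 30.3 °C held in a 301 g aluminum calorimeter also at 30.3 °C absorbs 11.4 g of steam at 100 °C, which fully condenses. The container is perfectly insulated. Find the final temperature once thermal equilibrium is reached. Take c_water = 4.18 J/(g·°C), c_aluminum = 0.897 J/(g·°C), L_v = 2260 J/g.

T_f ≈ 35.8 °C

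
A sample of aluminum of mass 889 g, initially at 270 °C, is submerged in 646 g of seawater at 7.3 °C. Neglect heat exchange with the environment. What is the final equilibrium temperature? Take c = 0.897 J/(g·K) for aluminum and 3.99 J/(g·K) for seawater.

T_f ≈ 69.4 °C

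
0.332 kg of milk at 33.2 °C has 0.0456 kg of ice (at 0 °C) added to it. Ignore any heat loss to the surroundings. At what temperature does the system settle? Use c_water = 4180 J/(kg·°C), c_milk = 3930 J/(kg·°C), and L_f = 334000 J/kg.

Setting the total heat transfer to zero:
melt ice: 0.0456×334000 = 15230; meltwater 0→T: 0.0456×4180×T = 190.61 T; milk: 1304.8(T − 33.2)
1495.4 T = 43318 − 15230 = 28088
T ≈ 18.78 °C. Since T > 0 °C, the all-ice-melts assumption holds.

T_f ≈ 18.8 °C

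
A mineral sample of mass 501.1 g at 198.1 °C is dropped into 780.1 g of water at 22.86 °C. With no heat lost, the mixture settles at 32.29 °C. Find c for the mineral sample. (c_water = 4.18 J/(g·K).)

Let T be the final temperature. ΣQ_i = 0:
501.1×c×(32.29 − 198.1) + 780.1×4.18×(32.29 − 22.86) = 0
-83087 c = -30750
c = -30750/-83087 ≈ 0.3701 J/(g·K)

c ≈ 0.37 J/(g·K)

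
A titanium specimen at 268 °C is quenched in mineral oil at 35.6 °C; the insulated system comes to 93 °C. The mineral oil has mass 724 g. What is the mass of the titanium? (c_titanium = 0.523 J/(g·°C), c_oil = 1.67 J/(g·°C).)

Heat gained plus heat lost sum to zero:
m·0.523·(93 − 268) + 724·1.67·(93 − 35.6) = 0
-91.53 m = -69401
m = -69401/-91.53 ≈ 758.3 g

m ≈ 758 g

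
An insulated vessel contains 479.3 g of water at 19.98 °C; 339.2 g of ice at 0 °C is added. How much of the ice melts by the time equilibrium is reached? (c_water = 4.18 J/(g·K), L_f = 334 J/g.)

m_melted ≈ 120 g

Heat available from the water dropping to 0 °C: 479.3·4.18·19.98 = 40029 J.
Fully melting the ice requires m_ice L_f = 339.2·334 = 113293 J.
That's not enough to melt it all — equilibrium is at 0 °C with ice remaining.
Mass melted = 40029/334 ≈ 119.8 g.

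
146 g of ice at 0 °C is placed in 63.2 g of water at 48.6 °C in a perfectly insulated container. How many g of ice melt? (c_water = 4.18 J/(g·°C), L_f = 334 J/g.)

Water can give up m c ΔT = 63.2×4.18×48.6 = 12839 J before reaching 0 °C.
Melting all 146 g of ice would need 146×334 = 48764 J.
12839 J < 48764 J, so only part of the ice melts and the system sits at 0 °C.
m_melted×334 = 12839  ⇒  m_melted ≈ 38.44 g.

m_melted ≈ 38.4 g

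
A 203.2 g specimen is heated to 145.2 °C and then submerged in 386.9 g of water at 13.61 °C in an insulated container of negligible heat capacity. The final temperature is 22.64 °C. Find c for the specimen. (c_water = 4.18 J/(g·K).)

c ≈ 0.586 J/(g·K)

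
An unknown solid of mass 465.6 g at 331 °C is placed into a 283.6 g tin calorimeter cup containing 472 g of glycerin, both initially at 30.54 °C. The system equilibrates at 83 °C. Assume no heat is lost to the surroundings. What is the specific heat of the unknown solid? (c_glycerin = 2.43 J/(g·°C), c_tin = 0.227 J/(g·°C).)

Taking heat into each body as positive, Σ m c ΔT = 0:
465.6×c×(83 − 331) + 472×2.43×(83 − 30.54) + 283.6×0.227×(83 − 30.54) = 0
-115469 c = -63547
c = -63547/-115469 ≈ 0.5503 J/(g·°C)

c ≈ 0.55 J/(g·°C)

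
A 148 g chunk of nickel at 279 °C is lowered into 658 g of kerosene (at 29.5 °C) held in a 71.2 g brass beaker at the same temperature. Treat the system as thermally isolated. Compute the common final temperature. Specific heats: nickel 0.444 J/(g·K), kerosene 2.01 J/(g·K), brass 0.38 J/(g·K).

T_f ≈ 41.1 °C

Setting the total heat transfer to zero:
148*0.444*(T − 279) + 658*2.01*(T − 29.5) + 71.2*0.38*(T − 29.5) = 0
(65.71 + 1322.6 + 27.06) T = 65.71*279 + 1322.6*29.5 + 27.06*29.5
T ≈ 41.08 °C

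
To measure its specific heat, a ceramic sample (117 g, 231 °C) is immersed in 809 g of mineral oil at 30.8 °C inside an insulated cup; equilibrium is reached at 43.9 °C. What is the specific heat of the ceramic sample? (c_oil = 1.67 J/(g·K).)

c ≈ 0.808 J/(g·K)

Heat gained plus heat lost sum to zero:
117·c·(43.9 − 231) + 809·1.67·(43.9 − 30.8) = 0
-21891 c = -17698
c = -17698/-21891 ≈ 0.8085 J/(g·K)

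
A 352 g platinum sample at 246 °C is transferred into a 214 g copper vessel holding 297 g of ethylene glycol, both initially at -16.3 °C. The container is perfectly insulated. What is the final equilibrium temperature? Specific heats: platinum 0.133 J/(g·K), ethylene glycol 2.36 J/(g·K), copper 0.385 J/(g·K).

Setting the total heat transfer to zero:
352·0.133·(T − 246) + 297·2.36·(T − (-16.3)) + 214·0.385·(T − (-16.3)) = 0
830.13 T = -1251.2
T = -1251.2 / 830.13 = -1.51 °C

T_f ≈ -1.5 °C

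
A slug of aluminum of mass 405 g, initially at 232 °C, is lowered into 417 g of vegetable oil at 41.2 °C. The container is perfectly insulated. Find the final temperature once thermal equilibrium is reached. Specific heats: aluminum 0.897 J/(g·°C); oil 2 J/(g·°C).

T_f ≈ 99.1 °C

Net heat exchanged in the isolated system is zero:
405·0.897·(T − 232) + 417·2·(T − 41.2) = 0
363.29(T − 232) + 834(T − 41.2) = 0
(363.29 + 834) T = 363.29·232 + 834·41.2
T ≈ 99.09 °C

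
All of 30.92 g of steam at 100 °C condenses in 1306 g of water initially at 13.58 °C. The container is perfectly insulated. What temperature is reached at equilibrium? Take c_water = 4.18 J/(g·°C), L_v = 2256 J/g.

Heat gained plus heat lost sum to zero:
steam→water at 100 °C releases m L_v = 30.92×2256 = 69756; condensed water 100 °C→T: 129.25(T − 100); water warms: 1306×4.18×(T − 13.58) = 5459.1(T − 13.58)
5588.3 T = 69756 + 12925 + 74134 = 156814
T ≈ 28.06 °C (< 100 °C, so full condensation is consistent).

T_f ≈ 28.1 °C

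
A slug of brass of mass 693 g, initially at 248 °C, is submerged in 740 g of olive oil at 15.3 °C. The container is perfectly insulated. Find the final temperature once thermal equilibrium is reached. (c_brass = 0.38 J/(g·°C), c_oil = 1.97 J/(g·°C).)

T_f ≈ 50.9 °C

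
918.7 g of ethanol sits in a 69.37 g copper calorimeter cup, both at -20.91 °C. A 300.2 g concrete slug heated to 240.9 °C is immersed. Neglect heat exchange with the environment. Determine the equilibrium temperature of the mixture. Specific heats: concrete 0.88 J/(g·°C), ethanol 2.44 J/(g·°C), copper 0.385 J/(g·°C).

Heat gained plus heat lost sum to zero:
300.2·0.88·(T − 240.9) + 918.7·2.44·(T − (-20.91)) + 69.37·0.385·(T − (-20.91)) = 0
2532.5 T = 16209
T = 16209 / 2532.5 = 6.4 °C

T_f ≈ 6.4 °C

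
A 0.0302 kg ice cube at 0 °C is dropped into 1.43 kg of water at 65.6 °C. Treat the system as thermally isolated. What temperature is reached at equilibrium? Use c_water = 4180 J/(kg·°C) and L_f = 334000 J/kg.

Sum of m c ΔT and latent-heat terms is zero:
melt ice: 0.0302·334000 = 10087; meltwater 0→T: 0.0302·4180·T = 126.24 T; water cools: 1.43·4180·(T − 65.6) = 5977.4(T − 65.6)
6103.6 T = 392117 − 10087 = 382031
T ≈ 62.59 °C — above 0 °C, consistent with complete melting.

T_f ≈ 62.6 °C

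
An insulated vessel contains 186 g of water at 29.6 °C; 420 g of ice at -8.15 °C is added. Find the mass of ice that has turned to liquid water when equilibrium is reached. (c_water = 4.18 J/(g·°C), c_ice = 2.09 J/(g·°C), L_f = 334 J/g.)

Cooling the water to 0 °C releases 186·4.18·29.6 = 23013 J.
Warming the ice to 0 °C takes 420·2.09·8.15 = 7154.1 J, leaving 15859 J for melting.
Fully melting the ice requires m_ice L_f = 420·334 = 140280 J.
That's not enough to melt it all — equilibrium is at 0 °C with ice remaining.
m_melted·334 = 15859  ⇒  m_melted ≈ 47.48 g.

m_melted ≈ 47.5 g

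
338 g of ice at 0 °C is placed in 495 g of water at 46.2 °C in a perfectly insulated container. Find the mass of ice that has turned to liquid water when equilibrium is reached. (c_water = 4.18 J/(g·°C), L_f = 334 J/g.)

m_melted ≈ 286 g

Heat available from the water dropping to 0 °C: 495·4.18·46.2 = 95592 J.
Fully melting the ice requires m_ice L_f = 338·334 = 112892 J.
That's not enough to melt it all — equilibrium is at 0 °C with ice remaining.
m_melt = 95592 / L_f = 286.2 g.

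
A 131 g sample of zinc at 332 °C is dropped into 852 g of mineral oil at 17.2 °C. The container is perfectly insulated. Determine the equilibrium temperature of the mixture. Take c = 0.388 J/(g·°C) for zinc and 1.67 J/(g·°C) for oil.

T_f ≈ 28.1 °C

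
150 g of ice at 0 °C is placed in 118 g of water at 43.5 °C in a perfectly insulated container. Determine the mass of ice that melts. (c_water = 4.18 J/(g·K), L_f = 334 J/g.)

m_melted ≈ 64.2 g

Heat available from the water dropping to 0 °C: 118·4.18·43.5 = 21456 J.
Fully melting the ice requires m_ice L_f = 150·334 = 50100 J.
21456 J < 50100 J, so only part of the ice melts and the system sits at 0 °C.
m_melted·334 = 21456  ⇒  m_melted ≈ 64.24 g.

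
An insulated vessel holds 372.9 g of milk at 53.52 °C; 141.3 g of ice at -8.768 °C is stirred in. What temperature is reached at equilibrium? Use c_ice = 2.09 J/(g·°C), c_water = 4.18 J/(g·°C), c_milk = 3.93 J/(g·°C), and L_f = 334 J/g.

Setting the total heat transfer to zero:
warm ice to 0 °C: 141.3·2.09·(0 − (-8.768)) = 2589.3
  latent heat to melt: 141.3·334 = 47194
  meltwater 0→T: 141.3·4.18·T = 590.63 T
  milk cools: 372.9·3.93·(T − 53.52) = 1465.5(T − 53.52)
2056.1 T = 78433 − 49784 = 28650
T ≈ 13.93 °C. Since T > 0 °C, the all-ice-melts assumption holds.

T_f ≈ 13.9 °C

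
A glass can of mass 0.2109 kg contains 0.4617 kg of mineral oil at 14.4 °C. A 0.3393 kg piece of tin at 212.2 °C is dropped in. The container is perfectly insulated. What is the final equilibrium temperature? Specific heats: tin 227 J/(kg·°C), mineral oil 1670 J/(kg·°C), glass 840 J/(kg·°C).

Setting the total heat transfer to zero:
0.3393×227×(T − 212.2) + 0.4617×1670×(T − 14.4) + 0.2109×840×(T − 14.4) = 0
(77.02 + 771.04 + 177.16) T = 77.02×212.2 + 771.04×14.4 + 177.16×14.4
T = 29998 / 1025.2 = 29.3 °C

T_f ≈ 29.3 °C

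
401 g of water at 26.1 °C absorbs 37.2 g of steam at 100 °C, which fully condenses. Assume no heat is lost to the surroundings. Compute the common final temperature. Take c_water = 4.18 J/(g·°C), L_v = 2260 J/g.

T_f ≈ 78.3 °C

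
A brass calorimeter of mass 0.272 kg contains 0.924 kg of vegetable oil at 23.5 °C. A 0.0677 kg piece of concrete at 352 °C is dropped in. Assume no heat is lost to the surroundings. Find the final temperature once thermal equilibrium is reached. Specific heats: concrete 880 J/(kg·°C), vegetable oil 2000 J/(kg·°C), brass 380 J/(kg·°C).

T_f ≈ 33.2 °C

Net heat exchanged in the isolated system is zero:
0.0677×880×(T − 352) + 0.924×2000×(T − 23.5) + 0.272×380×(T − 23.5) = 0
59.58(T − 352) + 1848(T − 23.5) + 103.36(T − 23.5) = 0
2010.9 T = 66828
T ≈ 33.23 °C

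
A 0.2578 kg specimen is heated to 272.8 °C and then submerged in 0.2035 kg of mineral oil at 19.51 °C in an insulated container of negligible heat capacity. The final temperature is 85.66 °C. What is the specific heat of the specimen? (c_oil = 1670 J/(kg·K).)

c ≈ 466 J/(kg·K)

Heat gained plus heat lost sum to zero:
0.2578·c·(85.66 − 272.8) + 0.2035·1670·(85.66 − 19.51) = 0
-48.24 c = -22481
c = -22481/-48.24 ≈ 466 J/(kg·K)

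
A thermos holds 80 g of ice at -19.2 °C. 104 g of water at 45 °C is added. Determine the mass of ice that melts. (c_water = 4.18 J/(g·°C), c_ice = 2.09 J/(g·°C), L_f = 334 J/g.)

Heat available from the water dropping to 0 °C: 104×4.18×45 = 19562 J.
Of that, 80×2.09×19.2 = 3210.2 J goes to bring the ice to 0 °C, leaving 16352 J.
To melt every bit of ice: 80×334 = 26720 J.
16352 J < 26720 J, so only part of the ice melts and the system sits at 0 °C.
Mass melted = 16352/334 ≈ 48.96 g.

m_melted ≈ 49 g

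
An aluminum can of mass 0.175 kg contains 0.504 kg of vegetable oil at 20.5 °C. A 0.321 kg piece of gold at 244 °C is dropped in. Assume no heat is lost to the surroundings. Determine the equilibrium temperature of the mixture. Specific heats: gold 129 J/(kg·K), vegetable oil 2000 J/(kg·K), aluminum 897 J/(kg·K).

T_f ≈ 28.2 °C

Taking heat into each body as positive, Σ m c ΔT = 0:
0.321·129·(T − 244) + 0.504·2000·(T − 20.5) + 0.175·897·(T − 20.5) = 0
41.41(T − 244) + 1008(T − 20.5) + 156.97(T − 20.5) = 0
(41.41 + 1008 + 156.97) T = 41.41·244 + 1008·20.5 + 156.97·20.5
T ≈ 28.17 °C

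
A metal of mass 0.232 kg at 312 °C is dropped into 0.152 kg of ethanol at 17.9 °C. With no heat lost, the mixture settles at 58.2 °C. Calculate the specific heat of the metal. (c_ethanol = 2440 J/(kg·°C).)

c ≈ 254 J/(kg·°C)

Conservation of energy gives ΣQ = 0:
0.232×c×(58.2 − 312) + 0.152×2440×(58.2 − 17.9) = 0
-58.88 c = -14946
c = -14946/-58.88 ≈ 253.8 J/(kg·°C)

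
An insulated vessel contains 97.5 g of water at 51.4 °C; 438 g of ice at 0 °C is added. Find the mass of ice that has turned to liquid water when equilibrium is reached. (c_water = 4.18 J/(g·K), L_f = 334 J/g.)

Water can give up m c ΔT = 97.5×4.18×51.4 = 20948 J before reaching 0 °C.
Fully melting the ice requires m_ice L_f = 438×334 = 146292 J.
20948 J < 146292 J, so only part of the ice melts and the system sits at 0 °C.
m_melt = 20948 / L_f = 62.72 g.

m_melted ≈ 62.7 g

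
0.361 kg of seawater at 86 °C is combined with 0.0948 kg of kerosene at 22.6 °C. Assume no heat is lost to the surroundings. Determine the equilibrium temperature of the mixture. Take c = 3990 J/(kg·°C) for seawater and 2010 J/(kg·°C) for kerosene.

Heat gained plus heat lost sum to zero:
0.361*3990*(T − 86) + 0.0948*2010*(T − 22.6) = 0
1440.4(T − 86) + 190.55(T − 22.6) = 0
(1440.4 + 190.55) T = 1440.4*86 + 190.55*22.6
T = 128180/1630.9 ≈ 78.59 °C

T_f ≈ 78.6 °C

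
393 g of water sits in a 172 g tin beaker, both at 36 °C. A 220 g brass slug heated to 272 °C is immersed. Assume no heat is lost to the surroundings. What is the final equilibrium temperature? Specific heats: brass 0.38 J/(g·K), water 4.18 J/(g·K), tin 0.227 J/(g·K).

T_f ≈ 47.2 °C

Setting the total heat transfer to zero:
220·0.38·(T − 272) + 393·4.18·(T − 36) + 172·0.227·(T − 36) = 0
83.6(T − 272) + 1642.7(T − 36) + 39.04(T − 36) = 0
1765.4 T = 83283
T = 83283 / 1765.4 = 47.2 °C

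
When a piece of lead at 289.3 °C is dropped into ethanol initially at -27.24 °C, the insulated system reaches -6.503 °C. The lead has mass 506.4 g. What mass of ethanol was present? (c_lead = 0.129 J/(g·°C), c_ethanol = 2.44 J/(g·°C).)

|Q_lead| = |Q_ethanol|:
506.4×0.129×(289.3 − -6.503) = m×2.44×(-6.503 − (-27.24))
50.6 m = 19324  ⇒  m ≈ 381.9 g

m ≈ 382 g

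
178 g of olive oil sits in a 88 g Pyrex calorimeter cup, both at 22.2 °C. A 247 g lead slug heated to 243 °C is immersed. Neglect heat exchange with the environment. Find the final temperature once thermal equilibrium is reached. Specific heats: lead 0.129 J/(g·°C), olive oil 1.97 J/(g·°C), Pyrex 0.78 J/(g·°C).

T_f ≈ 37.8 °C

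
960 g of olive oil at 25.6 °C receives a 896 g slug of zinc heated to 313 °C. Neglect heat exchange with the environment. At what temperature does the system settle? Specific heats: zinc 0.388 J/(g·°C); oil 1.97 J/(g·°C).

Energy conservation, ΣQ = 0:
896·0.388·(T − 313) + 960·1.97·(T − 25.6) = 0
347.65(T − 313) + 1891.2(T − 25.6) = 0
2238.8 T = 157229
T = 157229/2238.8 ≈ 70.23 °C

T_f ≈ 70.2 °C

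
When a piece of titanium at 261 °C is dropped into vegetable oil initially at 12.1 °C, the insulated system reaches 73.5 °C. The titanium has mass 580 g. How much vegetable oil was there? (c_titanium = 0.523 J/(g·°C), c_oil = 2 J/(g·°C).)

Energy conservation, ΣQ = 0:
580·0.523·(73.5 − 261) + m·2·(73.5 − 12.1) = 0
122.8 m = 56876
m = 56876/122.8 ≈ 463.2 g

m ≈ 463 g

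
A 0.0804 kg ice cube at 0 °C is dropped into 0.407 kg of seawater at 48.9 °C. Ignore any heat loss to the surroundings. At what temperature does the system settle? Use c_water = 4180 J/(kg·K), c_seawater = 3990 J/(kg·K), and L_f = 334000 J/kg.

Sum of m c ΔT and latent-heat terms is zero:
latent heat to melt: 0.0804·334000 = 26854; warm the meltwater: 336.07 T; seawater cools: 0.407·3990·(T − 48.9) = 1623.9(T − 48.9)
1960 T = 79410 − 26854 = 52557
T ≈ 26.81 °C — above 0 °C, consistent with complete melting.

T_f ≈ 26.8 °C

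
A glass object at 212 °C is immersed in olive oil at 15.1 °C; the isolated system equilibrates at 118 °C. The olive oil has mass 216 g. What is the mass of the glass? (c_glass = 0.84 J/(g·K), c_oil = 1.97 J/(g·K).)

|Q_glass| = |Q_oil|:
m·0.84·(212 − 118) = 216·1.97·(118 − 15.1)
78.96 m = 43786  ⇒  m ≈ 554.5 g

m ≈ 555 g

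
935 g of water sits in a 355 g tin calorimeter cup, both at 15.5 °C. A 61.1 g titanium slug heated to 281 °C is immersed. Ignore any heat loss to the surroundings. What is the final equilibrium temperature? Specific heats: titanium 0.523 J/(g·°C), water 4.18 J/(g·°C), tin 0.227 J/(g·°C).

T_f ≈ 17.6 °C

T_f is the heat-capacity-weighted average of the initial temperatures:
T_f = (31.96·281 + 3908.3·15.5 + 80.59·15.5) / (31.96 + 3908.3 + 80.59)
    = 70807 / 4020.8 ≈ 17.61 °C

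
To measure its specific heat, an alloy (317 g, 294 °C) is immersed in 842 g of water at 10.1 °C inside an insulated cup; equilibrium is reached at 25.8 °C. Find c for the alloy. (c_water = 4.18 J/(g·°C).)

Heat lost by the alloy = heat gained by the water:
317×c×(294 − 25.8) = 842×4.18×(25.8 − 10.1)
85019 c = 55257  ⇒  c ≈ 0.6499 J/(g·°C)

c ≈ 0.65 J/(g·°C)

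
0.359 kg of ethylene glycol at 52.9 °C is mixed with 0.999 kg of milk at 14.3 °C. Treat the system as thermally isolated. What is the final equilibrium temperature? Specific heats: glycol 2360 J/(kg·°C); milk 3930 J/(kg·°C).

T_f ≈ 21.2 °C

T_f is the heat-capacity-weighted average of the initial temperatures:
T_f = (847.24·52.9 + 3926.1·14.3) / (847.24 + 3926.1)
    = 100962 / 4773.3 ≈ 21.15 °C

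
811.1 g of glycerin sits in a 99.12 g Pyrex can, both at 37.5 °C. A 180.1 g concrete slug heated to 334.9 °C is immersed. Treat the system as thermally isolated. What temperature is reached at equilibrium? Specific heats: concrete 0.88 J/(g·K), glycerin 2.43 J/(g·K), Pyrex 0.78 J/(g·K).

T_f ≈ 58.9 °C

Conservation of energy gives ΣQ = 0:
180.1·0.88·(T − 334.9) + 811.1·2.43·(T − 37.5) + 99.12·0.78·(T − 37.5) = 0
158.49(T − 334.9) + 1971(T − 37.5) + 77.31(T − 37.5) = 0
2206.8 T = 129888
T = 129888 / 2206.8 = 58.9 °C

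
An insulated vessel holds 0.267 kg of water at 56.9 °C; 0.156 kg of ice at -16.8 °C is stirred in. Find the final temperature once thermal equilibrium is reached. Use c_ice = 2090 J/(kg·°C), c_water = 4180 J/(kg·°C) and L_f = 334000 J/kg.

Conservation of energy gives ΣQ = 0:
warm ice to 0 °C: 0.156×2090×(0 − (-16.8)) = 5477.5
  melt ice: 0.156×334000 = 52104
  meltwater 0→T: 0.156×4180×T = 652.08 T
  water cools: 0.267×4180×(T − 56.9) = 1116.1(T − 56.9)
1768.1 T = 63504 − 57581 = 5922.3
T ≈ 3.35 °C — above 0 °C, consistent with complete melting.

T_f ≈ 3.3 °C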